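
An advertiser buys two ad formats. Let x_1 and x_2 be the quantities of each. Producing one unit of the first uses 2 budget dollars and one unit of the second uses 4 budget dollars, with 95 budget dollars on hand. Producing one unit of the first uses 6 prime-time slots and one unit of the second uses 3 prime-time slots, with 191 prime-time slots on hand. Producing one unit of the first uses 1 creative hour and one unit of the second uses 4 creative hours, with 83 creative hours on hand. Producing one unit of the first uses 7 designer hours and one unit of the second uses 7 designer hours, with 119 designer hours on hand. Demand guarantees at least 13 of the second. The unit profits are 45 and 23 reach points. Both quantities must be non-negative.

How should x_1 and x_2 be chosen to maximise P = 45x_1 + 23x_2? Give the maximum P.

x_1 = 4, x_2 = 13, maximum P = 479

Extreme points and P = 45x_1 + 23x_2:
  (0, 17) → P = 391
  (0, 13) → P = 299
  (4, 13) → P = 479

The optimum lies where 7x_1 + 7x_2 = 119 and x_2 = 13.
Solving simultaneously gives x_1 = 4, x_2 = 13.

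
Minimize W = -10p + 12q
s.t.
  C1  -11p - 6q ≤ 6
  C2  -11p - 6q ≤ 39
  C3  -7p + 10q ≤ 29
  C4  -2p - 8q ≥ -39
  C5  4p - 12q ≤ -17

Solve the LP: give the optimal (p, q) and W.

Extreme points and W = -10p + 12q:
  (-117/76, 277/152) → W = 708/19
  (-29/26, 163/156) → W = 308/13
  (79/38, 331/76) → W = 598/19
  (83/14, 95/28) → W = -130/7

The binding constraints are -2p - 8q = -39 and 4p - 12q = -17.
Solving simultaneously gives p = 83/14, q = 95/28.

p = 83/14, q = 95/28, minimum W = -130/7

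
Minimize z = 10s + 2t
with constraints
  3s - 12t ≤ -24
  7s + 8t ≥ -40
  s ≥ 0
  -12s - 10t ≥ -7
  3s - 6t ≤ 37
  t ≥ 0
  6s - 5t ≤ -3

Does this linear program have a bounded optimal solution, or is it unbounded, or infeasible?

infeasible

The boundaries 3s - 12t = -24 and 7s + 8t = -40 meet at (-56/9, 4/9), but that point violates s ≥ 0. Every candidate vertex is excluded by some other constraint, so the feasible region is empty.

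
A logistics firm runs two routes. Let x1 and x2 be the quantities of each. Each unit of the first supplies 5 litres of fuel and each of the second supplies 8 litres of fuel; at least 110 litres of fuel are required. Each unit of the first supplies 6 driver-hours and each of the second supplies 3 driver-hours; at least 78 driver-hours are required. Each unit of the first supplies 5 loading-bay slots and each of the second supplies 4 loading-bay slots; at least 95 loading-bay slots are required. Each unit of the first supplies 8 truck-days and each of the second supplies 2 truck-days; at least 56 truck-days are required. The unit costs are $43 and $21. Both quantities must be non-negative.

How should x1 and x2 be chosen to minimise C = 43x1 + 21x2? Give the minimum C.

The feasible region is unbounded (it extends along (0, 1), (1, 0)), but C strictly increases along every unbounded feasible direction, so there is no improving ray and the minimum is attained at a vertex.

The binding constraints are 6x1 + 3x2 = 78 and 8x1 + 2x2 = 56.
Solving simultaneously gives x1 = 1, x2 = 24.

x1 = 1, x2 = 24, minimum C = 547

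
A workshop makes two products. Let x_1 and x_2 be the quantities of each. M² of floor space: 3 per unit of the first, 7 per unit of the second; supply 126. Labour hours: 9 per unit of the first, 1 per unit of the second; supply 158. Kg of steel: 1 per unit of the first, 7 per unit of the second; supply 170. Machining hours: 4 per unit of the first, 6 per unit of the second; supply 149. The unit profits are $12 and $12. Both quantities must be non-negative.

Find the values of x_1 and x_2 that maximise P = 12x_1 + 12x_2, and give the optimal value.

The binding constraints are 3x_1 + 7x_2 = 126 and 9x_1 + x_2 = 158.
Solving simultaneously gives x_1 = 49/3, x_2 = 11.

x_1 = 49/3, x_2 = 11, maximum P = 328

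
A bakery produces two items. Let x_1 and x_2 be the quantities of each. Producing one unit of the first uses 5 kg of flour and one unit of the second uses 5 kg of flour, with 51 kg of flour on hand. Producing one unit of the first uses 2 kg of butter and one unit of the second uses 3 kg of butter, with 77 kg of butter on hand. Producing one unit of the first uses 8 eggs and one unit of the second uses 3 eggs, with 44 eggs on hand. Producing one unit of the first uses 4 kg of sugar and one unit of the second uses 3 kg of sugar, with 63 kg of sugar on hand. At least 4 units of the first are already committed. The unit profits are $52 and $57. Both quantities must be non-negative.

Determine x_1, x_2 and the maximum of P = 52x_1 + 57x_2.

Vertices and P = 52x_1 + 57x_2:
  (11/2, 0) → P = 286
  (4, 0) → P = 208
  (4, 4) → P = 436

x_1 = 4, x_2 = 4, maximum P = 436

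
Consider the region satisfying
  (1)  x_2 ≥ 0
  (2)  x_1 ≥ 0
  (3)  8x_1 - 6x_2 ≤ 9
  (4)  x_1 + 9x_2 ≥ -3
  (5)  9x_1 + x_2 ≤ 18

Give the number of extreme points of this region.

The feasible vertices (each the meet of two boundaries and inside every other half-plane) are:
  (0, 0)
  (9/8, 0)
  (0, 18)
  (117/62, 63/62)

4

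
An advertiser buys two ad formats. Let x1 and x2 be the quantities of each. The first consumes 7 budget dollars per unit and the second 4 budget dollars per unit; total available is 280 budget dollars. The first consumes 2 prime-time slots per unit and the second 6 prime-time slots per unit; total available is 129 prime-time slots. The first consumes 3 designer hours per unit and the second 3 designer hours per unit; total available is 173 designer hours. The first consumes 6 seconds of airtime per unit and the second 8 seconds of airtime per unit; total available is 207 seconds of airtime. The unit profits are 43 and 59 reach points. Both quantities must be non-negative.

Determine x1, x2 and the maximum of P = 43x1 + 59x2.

x1 = 21/2, x2 = 18, maximum P = 3027/2

Feasible corners and P = 43x1 + 59x2:
  (0, 0) → P = 0
  (0, 43/2) → P = 2537/2
  (69/2, 0) → P = 2967/2
  (21/2, 18) → P = 3027/2

The optimum lies where 2x1 + 6x2 = 129 and 6x1 + 8x2 = 207.
Solving simultaneously gives x1 = 21/2, x2 = 18.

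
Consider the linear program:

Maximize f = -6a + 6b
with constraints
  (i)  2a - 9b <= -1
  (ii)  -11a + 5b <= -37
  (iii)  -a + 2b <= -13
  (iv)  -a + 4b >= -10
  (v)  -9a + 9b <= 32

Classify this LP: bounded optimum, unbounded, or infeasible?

Vertices and f = -6a + 6b:
  (119/5, 27/5) → f = -552/5
  (94, 21) → f = -438
The feasible region has finitely many vertices and no improving ray; the maximum is -552/5 at (119/5, 27/5).

bounded optimum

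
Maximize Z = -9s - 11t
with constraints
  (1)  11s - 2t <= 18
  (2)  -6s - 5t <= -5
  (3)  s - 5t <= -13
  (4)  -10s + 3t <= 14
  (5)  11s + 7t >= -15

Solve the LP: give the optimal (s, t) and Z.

s = -31/47, t = 116/47, maximum Z = -997/47

Corner points and Z = -9s - 11t:
  (116/53, 161/53) → Z = -2815/53
  (82/13, 334/13) → Z = -4412/13
  (-31/47, 116/47) → Z = -997/47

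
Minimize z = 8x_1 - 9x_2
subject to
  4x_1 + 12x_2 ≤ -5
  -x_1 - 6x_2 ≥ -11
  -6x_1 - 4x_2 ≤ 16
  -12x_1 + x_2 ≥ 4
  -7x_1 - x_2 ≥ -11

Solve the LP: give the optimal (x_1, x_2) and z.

x_1 = -43/14, x_2 = 17/28, minimum z = -841/28

Vertices and z = 8x_1 - 9x_2:
  (-43/14, 17/28) → z = -841/28
  (-53/148, -11/37) → z = -7/37
  (-16/27, -28/9) → z = 628/27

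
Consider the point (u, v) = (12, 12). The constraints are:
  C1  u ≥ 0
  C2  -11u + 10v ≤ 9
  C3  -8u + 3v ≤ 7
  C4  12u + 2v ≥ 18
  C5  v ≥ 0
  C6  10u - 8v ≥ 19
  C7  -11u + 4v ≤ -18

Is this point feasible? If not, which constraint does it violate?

C1: 12 ≥ 0 ✓
C2: -12 ≤ 9 ✓
C3: -60 ≤ 7 ✓
C4: 168 ≥ 18 ✓
C5: 12 ≥ 0 ✓
C6: 24 ≥ 19 ✓
C7: -84 ≤ -18 ✓

feasible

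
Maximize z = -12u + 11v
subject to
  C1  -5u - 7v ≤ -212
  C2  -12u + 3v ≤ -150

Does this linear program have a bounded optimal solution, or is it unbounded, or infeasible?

From the feasible point (562/33, 598/33), moving in the direction (3, 12) keeps every constraint satisfied while z increases without bound.

unbounded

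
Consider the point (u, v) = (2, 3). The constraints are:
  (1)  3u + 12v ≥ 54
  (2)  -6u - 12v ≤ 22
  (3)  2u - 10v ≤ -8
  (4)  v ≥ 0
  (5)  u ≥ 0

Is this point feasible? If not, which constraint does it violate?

Constraint (1): 3u + 12v = 42, which is not ≥ 54. All other constraints are satisfied.

not feasible — violates (1)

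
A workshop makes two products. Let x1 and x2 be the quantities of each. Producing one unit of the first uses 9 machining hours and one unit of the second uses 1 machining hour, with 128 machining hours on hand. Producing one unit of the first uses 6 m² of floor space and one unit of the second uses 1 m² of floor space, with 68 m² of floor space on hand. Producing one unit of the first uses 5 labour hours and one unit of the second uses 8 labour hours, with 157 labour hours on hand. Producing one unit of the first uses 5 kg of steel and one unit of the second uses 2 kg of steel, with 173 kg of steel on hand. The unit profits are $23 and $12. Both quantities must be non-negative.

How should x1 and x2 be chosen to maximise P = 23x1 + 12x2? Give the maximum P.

Corner points and P = 23x1 + 12x2:
  (0, 0) → P = 0
  (0, 157/8) → P = 471/2
  (34/3, 0) → P = 782/3
  (9, 14) → P = 375

x1 = 9, x2 = 14, maximum P = 375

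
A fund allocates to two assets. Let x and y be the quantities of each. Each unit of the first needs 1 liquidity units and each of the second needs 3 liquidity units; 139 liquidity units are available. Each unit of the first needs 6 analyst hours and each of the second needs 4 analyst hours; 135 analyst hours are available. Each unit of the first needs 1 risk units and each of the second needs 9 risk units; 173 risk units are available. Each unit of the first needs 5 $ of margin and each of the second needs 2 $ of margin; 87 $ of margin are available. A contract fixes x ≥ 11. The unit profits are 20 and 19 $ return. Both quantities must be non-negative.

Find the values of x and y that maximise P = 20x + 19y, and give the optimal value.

The binding constraints are 5x + 2y = 87 and x = 11.
Solving simultaneously gives x = 11, y = 16.

x = 11, y = 16, maximum P = 524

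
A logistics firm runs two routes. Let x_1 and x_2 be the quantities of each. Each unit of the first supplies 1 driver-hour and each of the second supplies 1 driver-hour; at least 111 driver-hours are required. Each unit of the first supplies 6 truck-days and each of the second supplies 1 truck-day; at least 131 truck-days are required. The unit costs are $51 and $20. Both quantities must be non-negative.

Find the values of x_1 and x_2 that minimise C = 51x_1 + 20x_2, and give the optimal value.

Extreme points and C = 51x_1 + 20x_2:
  (0, 131) → C = 2620
  (111, 0) → C = 5661
  (4, 107) → C = 2344
The feasible region is unbounded (it extends along (0, 1), (1, 0)), but C strictly increases along every unbounded feasible direction, so there is no improving ray and the minimum is attained at a vertex.

The binding constraints are x_1 + x_2 = 111 and 6x_1 + x_2 = 131.
Solving simultaneously gives x_1 = 4, x_2 = 107.

x_1 = 4, x_2 = 107, minimum C = 2344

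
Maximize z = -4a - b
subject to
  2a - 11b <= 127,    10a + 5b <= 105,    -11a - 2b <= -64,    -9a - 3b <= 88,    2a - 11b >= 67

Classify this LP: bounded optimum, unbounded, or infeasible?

Feasible corners and z = -4a - b:
  (179/12, -53/6) → z = -305/6
  (958/125, -1269/125) → z = -2563/125
  (149/12, -23/6) → z = -275/6
  (838/125, -609/125) → z = -2743/125
The feasible region has finitely many vertices and no improving ray; the maximum is -2563/125 at (958/125, -1269/125).

bounded optimum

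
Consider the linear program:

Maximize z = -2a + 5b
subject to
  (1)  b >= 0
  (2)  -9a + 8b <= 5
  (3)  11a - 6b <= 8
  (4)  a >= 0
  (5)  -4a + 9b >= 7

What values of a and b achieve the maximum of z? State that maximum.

Extreme points and z = -2a + 5b:
  (47/17, 127/34) → z = 447/34
  (11/49, 43/49) → z = 193/49
  (38/25, 109/75) → z = 317/75

At the optimal vertex, -9a + 8b = 5 and 11a - 6b = 8.
Solving simultaneously gives a = 47/17, b = 127/34.

a = 47/17, b = 127/34, maximum z = 447/34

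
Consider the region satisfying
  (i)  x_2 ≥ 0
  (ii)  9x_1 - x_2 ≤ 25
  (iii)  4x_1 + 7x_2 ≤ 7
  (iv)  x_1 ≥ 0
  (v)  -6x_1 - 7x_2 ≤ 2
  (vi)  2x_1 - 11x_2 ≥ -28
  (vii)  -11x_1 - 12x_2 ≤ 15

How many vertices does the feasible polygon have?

3

The feasible vertices (each the meet of two boundaries and inside every other half-plane) are:
  (7/4, 0)
  (0, 0)
  (0, 1)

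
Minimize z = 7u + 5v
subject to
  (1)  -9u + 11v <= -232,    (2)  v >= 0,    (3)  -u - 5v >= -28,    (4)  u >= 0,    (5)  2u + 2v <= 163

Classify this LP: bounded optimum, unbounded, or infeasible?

Vertices and z = 7u + 5v:
  (232/9, 0) → z = 1624/9
  (367/14, 5/14) → z = 1297/7
  (28, 0) → z = 196
The feasible region has finitely many vertices and no improving ray; the minimum is 1624/9 at (232/9, 0).

bounded optimum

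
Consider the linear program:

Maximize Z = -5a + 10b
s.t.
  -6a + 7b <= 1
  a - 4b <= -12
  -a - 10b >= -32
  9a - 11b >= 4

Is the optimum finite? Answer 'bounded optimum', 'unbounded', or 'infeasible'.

infeasible

The boundaries -6a + 7b = 1 and 9a - 11b = 4 meet at (-13, -11), but that point violates a - 4b ≤ -12. Every candidate vertex is excluded by some other constraint, so the feasible region is empty.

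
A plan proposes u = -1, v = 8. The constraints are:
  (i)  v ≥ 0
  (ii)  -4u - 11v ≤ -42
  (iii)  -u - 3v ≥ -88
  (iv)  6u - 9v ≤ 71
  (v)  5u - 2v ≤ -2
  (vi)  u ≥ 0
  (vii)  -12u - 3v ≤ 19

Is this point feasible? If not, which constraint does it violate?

not feasible — violates (vi)

Constraint (vi): u = -1, which is not ≥ 0. All other constraints are satisfied.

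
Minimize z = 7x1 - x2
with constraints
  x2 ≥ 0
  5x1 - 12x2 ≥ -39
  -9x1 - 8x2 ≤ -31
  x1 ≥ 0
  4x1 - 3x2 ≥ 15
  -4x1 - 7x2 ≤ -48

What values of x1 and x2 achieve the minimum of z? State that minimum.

Corner points and z = 7x1 - x2:
  (12, 0) → z = 84
  (9, 7) → z = 56
  (249/40, 33/10) → z = 1611/40
The feasible region is unbounded (it extends along (1, 0), (12, 5)), but z strictly increases along every unbounded feasible direction, so there is no improving ray and the minimum is attained at a vertex.

The optimum lies where 4x1 - 3x2 = 15 and -4x1 - 7x2 = -48.
Solving simultaneously gives x1 = 249/40, x2 = 33/10.

x1 = 249/40, x2 = 33/10, minimum z = 1611/40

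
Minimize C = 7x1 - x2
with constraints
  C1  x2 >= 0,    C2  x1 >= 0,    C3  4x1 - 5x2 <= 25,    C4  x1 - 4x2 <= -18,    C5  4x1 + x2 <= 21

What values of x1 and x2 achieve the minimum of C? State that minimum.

Feasible corners and C = 7x1 - x2:
  (0, 9/2) → C = -9/2
  (0, 21) → C = -21
  (66/17, 93/17) → C = 369/17

x1 = 0, x2 = 21, minimum C = -21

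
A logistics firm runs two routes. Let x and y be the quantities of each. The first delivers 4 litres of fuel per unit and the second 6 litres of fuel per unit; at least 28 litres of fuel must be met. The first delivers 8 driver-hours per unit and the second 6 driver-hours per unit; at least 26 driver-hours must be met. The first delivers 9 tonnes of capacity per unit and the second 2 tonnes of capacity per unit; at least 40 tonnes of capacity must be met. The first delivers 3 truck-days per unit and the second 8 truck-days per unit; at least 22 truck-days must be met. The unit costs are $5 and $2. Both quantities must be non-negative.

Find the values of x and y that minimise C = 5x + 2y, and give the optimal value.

Extreme points and C = 5x + 2y:
  (0, 20) → C = 40
  (22/3, 0) → C = 110/3
  (4, 2) → C = 24
  (46/7, 2/7) → C = 234/7
The feasible region is unbounded (it extends along (0, 1), (1, 0)), but C strictly increases along every unbounded feasible direction, so there is no improving ray and the minimum is attained at a vertex.

The binding constraints are 4x + 6y = 28 and 9x + 2y = 40.
Solving simultaneously gives x = 4, y = 2.

x = 4, y = 2, minimum C = 24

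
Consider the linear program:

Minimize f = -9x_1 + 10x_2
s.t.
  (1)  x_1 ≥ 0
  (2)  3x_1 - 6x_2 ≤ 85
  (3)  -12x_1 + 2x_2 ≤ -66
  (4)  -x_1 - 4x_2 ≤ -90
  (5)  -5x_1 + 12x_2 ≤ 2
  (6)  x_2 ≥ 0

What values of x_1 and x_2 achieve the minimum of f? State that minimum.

Corner points and f = -9x_1 + 10x_2:
  (440/9, 185/18) → f = -3035/9
  (172, 431/6) → f = -2489/3
  (67/2, 113/8) → f = -641/4

The binding constraints are 3x_1 - 6x_2 = 85 and -5x_1 + 12x_2 = 2.
Solving simultaneously gives x_1 = 172, x_2 = 431/6.

x_1 = 172, x_2 = 431/6, minimum f = -2489/3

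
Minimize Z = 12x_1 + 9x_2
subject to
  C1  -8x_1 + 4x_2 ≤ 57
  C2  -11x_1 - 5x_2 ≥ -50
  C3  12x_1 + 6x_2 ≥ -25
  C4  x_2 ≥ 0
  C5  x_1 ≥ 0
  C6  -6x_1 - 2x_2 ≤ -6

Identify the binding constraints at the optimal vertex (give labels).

C4 and C6

Corner points and Z = 12x_1 + 9x_2:
  (50/11, 0) → Z = 600/11
  (0, 10) → Z = 90
  (1, 0) → Z = 12
  (0, 3) → Z = 27

The minimum is at (1, 0). Substituting into each constraint, equality holds for C4 and C6; the remaining constraints have slack.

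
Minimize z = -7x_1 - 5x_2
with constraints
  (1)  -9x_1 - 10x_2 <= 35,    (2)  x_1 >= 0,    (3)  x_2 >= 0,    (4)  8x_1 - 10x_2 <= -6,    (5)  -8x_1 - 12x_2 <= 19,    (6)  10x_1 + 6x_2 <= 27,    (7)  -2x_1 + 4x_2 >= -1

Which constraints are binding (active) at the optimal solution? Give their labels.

(2) and (6)

Feasible corners and z = -7x_1 - 5x_2:
  (0, 3/5) → z = -3
  (0, 9/2) → z = -45/2
  (117/74, 69/37) → z = -1509/74

The minimum is at (0, 9/2). Substituting into each constraint, equality holds for (2) and (6); the remaining constraints have slack.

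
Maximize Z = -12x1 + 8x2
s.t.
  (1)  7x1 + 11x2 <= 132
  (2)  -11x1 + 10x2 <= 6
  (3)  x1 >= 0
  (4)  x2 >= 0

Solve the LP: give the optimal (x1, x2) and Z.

x1 = 0, x2 = 3/5, maximum Z = 24/5

Feasible corners and Z = -12x1 + 8x2:
  (1254/191, 1494/191) → Z = -3096/191
  (132/7, 0) → Z = -1584/7
  (0, 3/5) → Z = 24/5
  (0, 0) → Z = 0

The binding constraints are -11x1 + 10x2 = 6 and x1 = 0.
Solving simultaneously gives x1 = 0, x2 = 3/5.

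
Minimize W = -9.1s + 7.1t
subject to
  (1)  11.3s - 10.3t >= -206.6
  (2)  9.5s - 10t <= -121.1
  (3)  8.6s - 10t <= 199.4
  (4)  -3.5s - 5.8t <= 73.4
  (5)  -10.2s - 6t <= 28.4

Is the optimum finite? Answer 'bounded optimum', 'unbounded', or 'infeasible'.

From the feasible point (-76606/8643, 89320/8643), moving in the direction (10.3, 11.3) keeps every constraint satisfied while W decreases without bound.

unbounded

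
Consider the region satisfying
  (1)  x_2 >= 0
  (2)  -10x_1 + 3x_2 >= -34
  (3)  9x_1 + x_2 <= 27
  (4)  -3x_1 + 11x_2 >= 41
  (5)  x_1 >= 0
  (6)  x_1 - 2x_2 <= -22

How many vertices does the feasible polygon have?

3

Of the 15 pairwise boundary intersections, those satisfying every inequality are:
  (0, 27)
  (32/19, 225/19)
  (0, 11)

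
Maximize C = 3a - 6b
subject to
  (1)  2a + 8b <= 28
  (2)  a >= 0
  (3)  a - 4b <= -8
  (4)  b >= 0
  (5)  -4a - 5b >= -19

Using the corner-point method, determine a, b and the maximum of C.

a = 12/7, b = 17/7, maximum C = -66/7

Extreme points and C = 3a - 6b:
  (0, 7/2) → C = -21
  (6/11, 37/11) → C = -204/11
  (0, 2) → C = -12
  (12/7, 17/7) → C = -66/7

At the optimal vertex, a - 4b = -8 and -4a - 5b = -19.
Solving simultaneously gives a = 12/7, b = 17/7.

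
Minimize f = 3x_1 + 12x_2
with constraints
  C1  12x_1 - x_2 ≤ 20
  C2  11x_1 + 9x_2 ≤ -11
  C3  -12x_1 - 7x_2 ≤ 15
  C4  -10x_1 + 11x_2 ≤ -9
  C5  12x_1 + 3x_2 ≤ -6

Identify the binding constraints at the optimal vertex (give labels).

C3 and C5

Corner points and f = 3x_1 + 12x_2:
  (-51/101, -129/101) → f = -1701/101
  (1/16, -9/4) → f = -429/16
  (-13/54, -28/27) → f = -79/6

The minimum is at (1/16, -9/4). Substituting into each constraint, equality holds for C3 and C5; the remaining constraints have slack.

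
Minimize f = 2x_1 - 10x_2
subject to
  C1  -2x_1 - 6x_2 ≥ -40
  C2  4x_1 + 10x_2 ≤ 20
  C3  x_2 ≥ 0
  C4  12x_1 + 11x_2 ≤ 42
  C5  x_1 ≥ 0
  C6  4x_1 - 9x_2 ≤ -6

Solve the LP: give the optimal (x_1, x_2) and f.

Vertices and f = 2x_1 - 10x_2:
  (0, 2) → f = -20
  (30/19, 26/19) → f = -200/19
  (0, 2/3) → f = -20/3

The optimum lies where 4x_1 + 10x_2 = 20 and x_1 = 0.
Solving simultaneously gives x_1 = 0, x_2 = 2.

x_1 = 0, x_2 = 2, minimum f = -20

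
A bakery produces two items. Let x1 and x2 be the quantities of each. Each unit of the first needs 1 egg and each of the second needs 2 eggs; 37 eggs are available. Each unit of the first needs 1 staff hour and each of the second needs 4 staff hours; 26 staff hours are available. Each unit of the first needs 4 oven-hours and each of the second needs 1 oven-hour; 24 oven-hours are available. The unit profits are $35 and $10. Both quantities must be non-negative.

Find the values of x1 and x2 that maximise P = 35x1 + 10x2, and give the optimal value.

Extreme points and P = 35x1 + 10x2:
  (0, 0) → P = 0
  (0, 13/2) → P = 65
  (6, 0) → P = 210
  (14/3, 16/3) → P = 650/3

The optimum lies where x1 + 4x2 = 26 and 4x1 + x2 = 24.
Solving simultaneously gives x1 = 14/3, x2 = 16/3.

x1 = 14/3, x2 = 16/3, maximum P = 650/3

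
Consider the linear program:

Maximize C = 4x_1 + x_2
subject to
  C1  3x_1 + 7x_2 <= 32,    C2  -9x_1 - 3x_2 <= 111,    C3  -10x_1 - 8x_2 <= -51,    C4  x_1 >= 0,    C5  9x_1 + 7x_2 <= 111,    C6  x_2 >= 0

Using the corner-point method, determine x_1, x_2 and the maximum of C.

x_1 = 32/3, x_2 = 0, maximum C = 128/3

Corner points and C = 4x_1 + x_2:
  (101/46, 167/46) → C = 571/46
  (32/3, 0) → C = 128/3
  (51/10, 0) → C = 102/5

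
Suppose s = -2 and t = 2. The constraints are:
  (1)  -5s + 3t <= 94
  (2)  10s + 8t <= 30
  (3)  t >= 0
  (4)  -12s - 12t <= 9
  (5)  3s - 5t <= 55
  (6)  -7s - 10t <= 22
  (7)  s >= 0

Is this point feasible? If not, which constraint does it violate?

not feasible — violates (7)

Constraint (7): s = -2, which is not ≥ 0. All other constraints are satisfied.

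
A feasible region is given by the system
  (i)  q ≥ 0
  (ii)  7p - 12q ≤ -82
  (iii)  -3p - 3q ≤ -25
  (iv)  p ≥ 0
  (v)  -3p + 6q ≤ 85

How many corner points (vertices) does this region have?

The feasible vertices (each the meet of two boundaries and inside every other half-plane) are:
  (18/19, 421/57)
  (88, 349/6)
  (0, 25/3)
  (0, 85/6)

4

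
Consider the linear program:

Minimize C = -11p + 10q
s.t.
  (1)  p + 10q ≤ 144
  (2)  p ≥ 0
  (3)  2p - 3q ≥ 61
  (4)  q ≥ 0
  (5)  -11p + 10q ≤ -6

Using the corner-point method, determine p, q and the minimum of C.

Vertices and C = -11p + 10q:
  (1042/23, 227/23) → C = -9192/23
  (144, 0) → C = -1584
  (61/2, 0) → C = -671/2

The optimum lies where p + 10q = 144 and q = 0.
Solving simultaneously gives p = 144, q = 0.

p = 144, q = 0, minimum C = -1584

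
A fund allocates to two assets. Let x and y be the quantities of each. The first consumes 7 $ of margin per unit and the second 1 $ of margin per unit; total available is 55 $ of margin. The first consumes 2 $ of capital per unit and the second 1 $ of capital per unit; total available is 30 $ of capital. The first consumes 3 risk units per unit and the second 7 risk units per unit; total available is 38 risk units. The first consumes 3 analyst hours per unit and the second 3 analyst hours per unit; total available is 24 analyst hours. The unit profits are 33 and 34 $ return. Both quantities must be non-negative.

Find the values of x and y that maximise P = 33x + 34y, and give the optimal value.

x = 9/2, y = 7/2, maximum P = 535/2

Vertices and P = 33x + 34y:
  (0, 0) → P = 0
  (0, 38/7) → P = 1292/7
  (55/7, 0) → P = 1815/7
  (47/6, 1/6) → P = 1585/6
  (9/2, 7/2) → P = 535/2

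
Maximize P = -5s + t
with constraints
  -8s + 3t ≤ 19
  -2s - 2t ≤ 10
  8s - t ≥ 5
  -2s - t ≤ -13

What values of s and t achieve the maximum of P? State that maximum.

Extreme points and P = -5s + t:
  (17/8, 12) → P = 11/8
  (18, -23) → P = -113
  (9/5, 47/5) → P = 2/5
The feasible region is unbounded (it extends along (1, -1), (3, 8)), but P strictly decreases along every unbounded feasible direction, so there is no improving ray and the maximum is attained at a vertex.

s = 17/8, t = 12, maximum P = 11/8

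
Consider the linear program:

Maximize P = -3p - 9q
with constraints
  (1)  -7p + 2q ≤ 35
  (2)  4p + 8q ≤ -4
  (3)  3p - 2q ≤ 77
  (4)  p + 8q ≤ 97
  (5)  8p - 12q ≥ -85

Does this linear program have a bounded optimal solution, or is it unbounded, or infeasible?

bounded optimum

Extreme points and P = -3p - 9q:
  (-9/2, 7/4) → P = -9/4
  (-28, -161/2) → P = 1617/2
  (19, -10) → P = 33
The feasible region has finitely many vertices and no improving ray; the maximum is 1617/2 at (-28, -161/2).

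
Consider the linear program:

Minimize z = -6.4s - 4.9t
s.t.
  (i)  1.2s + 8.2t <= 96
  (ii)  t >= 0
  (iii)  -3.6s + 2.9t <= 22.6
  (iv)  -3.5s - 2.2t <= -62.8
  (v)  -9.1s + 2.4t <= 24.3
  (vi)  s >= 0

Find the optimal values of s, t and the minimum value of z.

s = 80, t = 0, minimum z = -512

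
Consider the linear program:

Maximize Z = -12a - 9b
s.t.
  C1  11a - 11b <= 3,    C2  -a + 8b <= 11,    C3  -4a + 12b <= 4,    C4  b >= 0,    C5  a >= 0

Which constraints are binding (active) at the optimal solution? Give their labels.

Vertices and Z = -12a - 9b:
  (10/11, 7/11) → Z = -183/11
  (3/11, 0) → Z = -36/11
  (0, 1/3) → Z = -3
  (0, 0) → Z = 0

The maximum is at (0, 0). Substituting into each constraint, equality holds for C4 and C5; the remaining constraints have slack.

C4 and C5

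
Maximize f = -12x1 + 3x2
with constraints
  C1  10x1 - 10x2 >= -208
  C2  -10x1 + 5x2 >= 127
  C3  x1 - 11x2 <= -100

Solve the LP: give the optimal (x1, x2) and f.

At the optimal vertex, 10x1 - 10x2 = -208 and x1 - 11x2 = -100.
Solving simultaneously gives x1 = -322/25, x2 = 198/25.

x1 = -322/25, x2 = 198/25, maximum f = 4458/25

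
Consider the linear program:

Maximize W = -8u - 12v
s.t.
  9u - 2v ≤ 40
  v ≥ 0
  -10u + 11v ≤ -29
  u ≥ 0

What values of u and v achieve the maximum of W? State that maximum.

u = 29/10, v = 0, maximum W = -116/5

Extreme points and W = -8u - 12v:
  (40/9, 0) → W = -320/9
  (382/79, 139/79) → W = -4724/79
  (29/10, 0) → W = -116/5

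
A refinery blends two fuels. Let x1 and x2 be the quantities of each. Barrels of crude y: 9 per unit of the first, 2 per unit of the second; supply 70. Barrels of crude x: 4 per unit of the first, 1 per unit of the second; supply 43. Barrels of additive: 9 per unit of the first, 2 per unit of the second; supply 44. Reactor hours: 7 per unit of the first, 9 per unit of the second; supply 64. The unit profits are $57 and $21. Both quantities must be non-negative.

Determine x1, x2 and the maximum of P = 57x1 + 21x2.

x1 = 4, x2 = 4, maximum P = 312

Feasible corners and P = 57x1 + 21x2:
  (0, 0) → P = 0
  (0, 64/9) → P = 448/3
  (44/9, 0) → P = 836/3
  (4, 4) → P = 312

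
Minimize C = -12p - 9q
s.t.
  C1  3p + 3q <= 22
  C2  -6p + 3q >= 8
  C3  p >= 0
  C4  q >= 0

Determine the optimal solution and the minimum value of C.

Feasible corners and C = -12p - 9q:
  (14/9, 52/9) → C = -212/3
  (0, 22/3) → C = -66
  (0, 8/3) → C = -24

p = 14/9, q = 52/9, minimum C = -212/3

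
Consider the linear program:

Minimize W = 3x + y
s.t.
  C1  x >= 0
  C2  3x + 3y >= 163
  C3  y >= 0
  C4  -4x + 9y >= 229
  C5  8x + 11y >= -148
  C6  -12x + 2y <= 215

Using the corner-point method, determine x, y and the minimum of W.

x = 0, y = 163/3, minimum W = 163/3

The feasible region is unbounded (it extends along (1, 6), (9, 4)), but W strictly increases along every unbounded feasible direction, so there is no improving ray and the minimum is attained at a vertex.

The optimum lies where x = 0 and 3x + 3y = 163.
Solving simultaneously gives x = 0, y = 163/3.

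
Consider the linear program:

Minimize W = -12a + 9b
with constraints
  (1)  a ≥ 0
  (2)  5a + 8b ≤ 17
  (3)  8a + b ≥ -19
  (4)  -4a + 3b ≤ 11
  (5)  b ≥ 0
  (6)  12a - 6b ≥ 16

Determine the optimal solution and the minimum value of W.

Feasible corners and W = -12a + 9b:
  (17/5, 0) → W = -204/5
  (115/63, 62/63) → W = -274/21
  (4/3, 0) → W = -16

The binding constraints are 5a + 8b = 17 and b = 0.
Solving simultaneously gives a = 17/5, b = 0.

a = 17/5, b = 0, minimum W = -204/5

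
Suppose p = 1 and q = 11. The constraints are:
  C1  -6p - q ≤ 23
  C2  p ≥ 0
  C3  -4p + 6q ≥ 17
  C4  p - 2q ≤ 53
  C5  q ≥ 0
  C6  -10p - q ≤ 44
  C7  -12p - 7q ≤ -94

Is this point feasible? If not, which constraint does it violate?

Constraint C7: -12p - 7q = -89, which is not ≤ -94. All other constraints are satisfied.

not feasible — violates C7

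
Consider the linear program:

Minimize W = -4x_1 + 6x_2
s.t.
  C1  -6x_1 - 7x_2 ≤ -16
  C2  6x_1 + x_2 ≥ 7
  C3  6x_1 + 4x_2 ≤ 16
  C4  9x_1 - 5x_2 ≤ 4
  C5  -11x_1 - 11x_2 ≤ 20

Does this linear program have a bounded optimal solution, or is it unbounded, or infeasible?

bounded optimum

Feasible corners and W = -4x_1 + 6x_2:
  (11/12, 3/2) → W = 16/3
  (36/31, 40/31) → W = 96/31
  (2/3, 3) → W = 46/3
  (16/11, 20/11) → W = 56/11
The feasible region has finitely many vertices and no improving ray; the minimum is 96/31 at (36/31, 40/31).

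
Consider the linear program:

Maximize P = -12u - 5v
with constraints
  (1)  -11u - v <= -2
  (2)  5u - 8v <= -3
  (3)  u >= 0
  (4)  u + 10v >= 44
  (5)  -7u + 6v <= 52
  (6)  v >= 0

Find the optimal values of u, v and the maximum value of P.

u = 0, v = 22/5, maximum P = -22

Feasible corners and P = -12u - 5v:
  (161/29, 223/58) → P = -4979/58
  (0, 22/5) → P = -22
  (0, 26/3) → P = -130/3
The feasible region is unbounded (it extends along (6, 7), (8, 5)), but P strictly decreases along every unbounded feasible direction, so there is no improving ray and the maximum is attained at a vertex.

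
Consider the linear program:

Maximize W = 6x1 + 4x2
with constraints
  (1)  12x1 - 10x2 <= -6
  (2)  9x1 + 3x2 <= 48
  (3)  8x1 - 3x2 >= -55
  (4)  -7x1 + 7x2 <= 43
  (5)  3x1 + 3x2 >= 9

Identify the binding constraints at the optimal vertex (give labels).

Corner points and W = 6x1 + 4x2:
  (11/3, 5) → W = 42
  (12/11, 21/11) → W = 156/11
  (69/28, 241/28) → W = 689/14
  (-11/7, 32/7) → W = 62/7

The maximum is at (69/28, 241/28). Substituting into each constraint, equality holds for (2) and (4); the remaining constraints have slack.

(2) and (4)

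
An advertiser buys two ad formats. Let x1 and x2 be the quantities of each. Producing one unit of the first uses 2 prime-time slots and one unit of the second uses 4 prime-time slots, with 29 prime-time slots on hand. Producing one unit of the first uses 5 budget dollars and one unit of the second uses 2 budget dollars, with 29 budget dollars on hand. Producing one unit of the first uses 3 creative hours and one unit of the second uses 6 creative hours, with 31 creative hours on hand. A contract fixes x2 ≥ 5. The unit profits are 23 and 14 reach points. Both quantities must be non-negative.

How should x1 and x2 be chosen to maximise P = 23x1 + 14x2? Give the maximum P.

x1 = 1/3, x2 = 5, maximum P = 233/3

Extreme points and P = 23x1 + 14x2:
  (0, 31/6) → P = 217/3
  (0, 5) → P = 70
  (1/3, 5) → P = 233/3

The binding constraints are 3x1 + 6x2 = 31 and x2 = 5.
Solving simultaneously gives x1 = 1/3, x2 = 5.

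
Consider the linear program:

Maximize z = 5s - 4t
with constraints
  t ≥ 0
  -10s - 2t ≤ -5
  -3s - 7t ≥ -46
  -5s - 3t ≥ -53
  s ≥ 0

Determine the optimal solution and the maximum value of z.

Corner points and z = 5s - 4t:
  (1/2, 0) → z = 5/2
  (53/5, 0) → z = 53
  (0, 5/2) → z = -10
  (233/26, 71/26) → z = 881/26
  (0, 46/7) → z = -184/7

The optimum lies where t = 0 and -5s - 3t = -53.
Solving simultaneously gives s = 53/5, t = 0.

s = 53/5, t = 0, maximum z = 53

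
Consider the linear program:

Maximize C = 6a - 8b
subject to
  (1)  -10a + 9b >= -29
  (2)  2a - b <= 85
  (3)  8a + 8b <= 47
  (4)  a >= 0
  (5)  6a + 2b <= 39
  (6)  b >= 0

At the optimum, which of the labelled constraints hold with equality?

Extreme points and C = 6a - 8b:
  (655/152, 119/76) → C = 1013/76
  (29/10, 0) → C = 87/5
  (0, 47/8) → C = -47
  (0, 0) → C = 0

The maximum is at (29/10, 0). Substituting into each constraint, equality holds for (1) and (6); the remaining constraints have slack.

(1) and (6)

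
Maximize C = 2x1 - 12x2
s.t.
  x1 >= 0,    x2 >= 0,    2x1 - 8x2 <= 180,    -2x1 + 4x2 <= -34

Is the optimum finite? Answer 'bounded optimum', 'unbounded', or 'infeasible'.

bounded optimum

Feasible corners and C = 2x1 - 12x2:
  (90, 0) → C = 180
  (17, 0) → C = 34
The feasible region has finitely many vertices and no improving ray; the maximum is 180 at (90, 0).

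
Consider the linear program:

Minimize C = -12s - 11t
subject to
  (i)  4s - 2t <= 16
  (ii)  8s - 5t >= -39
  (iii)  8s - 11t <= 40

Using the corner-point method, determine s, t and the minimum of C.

Corner points and C = -12s - 11t:
  (79/2, 71) → C = -1255
  (24/7, -8/7) → C = -200/7
  (-629/48, -79/6) → C = 3625/12

The binding constraints are 4s - 2t = 16 and 8s - 5t = -39.
Solving simultaneously gives s = 79/2, t = 71.

s = 79/2, t = 71, minimum C = -1255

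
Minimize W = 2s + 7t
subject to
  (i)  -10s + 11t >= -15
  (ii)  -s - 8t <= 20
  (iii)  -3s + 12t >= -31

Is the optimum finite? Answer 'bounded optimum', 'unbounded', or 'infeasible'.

unbounded

From the feasible point (-100/91, -215/91), moving in the direction (-8, 1) keeps every constraint satisfied while W decreases without bound.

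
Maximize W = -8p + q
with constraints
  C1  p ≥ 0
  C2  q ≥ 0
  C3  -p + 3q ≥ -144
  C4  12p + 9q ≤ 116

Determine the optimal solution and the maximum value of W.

p = 0, q = 116/9, maximum W = 116/9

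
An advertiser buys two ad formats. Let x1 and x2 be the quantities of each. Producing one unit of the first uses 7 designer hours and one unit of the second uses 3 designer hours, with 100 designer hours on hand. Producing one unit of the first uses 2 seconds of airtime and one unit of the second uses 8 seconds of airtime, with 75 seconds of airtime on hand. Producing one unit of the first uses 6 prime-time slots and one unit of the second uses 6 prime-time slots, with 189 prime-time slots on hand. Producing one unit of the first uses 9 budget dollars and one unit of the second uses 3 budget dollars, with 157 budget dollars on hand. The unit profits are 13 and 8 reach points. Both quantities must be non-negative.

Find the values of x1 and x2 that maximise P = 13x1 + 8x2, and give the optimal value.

x1 = 23/2, x2 = 13/2, maximum P = 403/2

Vertices and P = 13x1 + 8x2:
  (0, 0) → P = 0
  (0, 75/8) → P = 75
  (100/7, 0) → P = 1300/7
  (23/2, 13/2) → P = 403/2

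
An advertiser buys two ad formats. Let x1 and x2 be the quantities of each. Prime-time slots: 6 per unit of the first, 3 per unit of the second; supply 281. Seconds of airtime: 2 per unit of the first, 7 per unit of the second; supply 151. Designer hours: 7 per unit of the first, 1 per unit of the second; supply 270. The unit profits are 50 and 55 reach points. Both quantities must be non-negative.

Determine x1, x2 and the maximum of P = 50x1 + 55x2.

x1 = 37, x2 = 11, maximum P = 2455

Vertices and P = 50x1 + 55x2:
  (0, 0) → P = 0
  (0, 151/7) → P = 8305/7
  (270/7, 0) → P = 13500/7
  (37, 11) → P = 2455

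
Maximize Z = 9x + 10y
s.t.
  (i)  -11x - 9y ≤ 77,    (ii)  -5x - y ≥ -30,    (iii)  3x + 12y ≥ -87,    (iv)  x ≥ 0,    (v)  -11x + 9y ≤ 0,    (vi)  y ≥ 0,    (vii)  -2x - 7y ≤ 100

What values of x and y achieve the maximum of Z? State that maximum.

x = 135/28, y = 165/28, maximum Z = 2865/28

Vertices and Z = 9x + 10y:
  (135/28, 165/28) → Z = 2865/28
  (6, 0) → Z = 54
  (0, 0) → Z = 0

The optimum lies where -5x - y = -30 and -11x + 9y = 0.
Solving simultaneously gives x = 135/28, y = 165/28.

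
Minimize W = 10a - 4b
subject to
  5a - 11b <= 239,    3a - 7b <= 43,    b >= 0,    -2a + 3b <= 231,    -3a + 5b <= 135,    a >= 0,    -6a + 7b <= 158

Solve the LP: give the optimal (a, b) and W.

a = 0, b = 158/7, minimum W = -632/7

Corner points and W = 10a - 4b:
  (600, 251) → W = 4996
  (43/3, 0) → W = 430/3
  (0, 0) → W = 0
  (155/9, 112/3) → W = 206/9
  (0, 158/7) → W = -632/7
The feasible region is unbounded (it extends along (5, 3), (11, 5)), but W strictly increases along every unbounded feasible direction, so there is no improving ray and the minimum is attained at a vertex.

The optimum lies where a = 0 and -6a + 7b = 158.
Solving simultaneously gives a = 0, b = 158/7.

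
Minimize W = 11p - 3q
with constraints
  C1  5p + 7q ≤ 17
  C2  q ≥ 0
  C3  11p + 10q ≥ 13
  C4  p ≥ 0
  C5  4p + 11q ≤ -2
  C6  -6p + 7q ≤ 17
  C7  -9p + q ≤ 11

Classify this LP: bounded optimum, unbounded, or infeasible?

The boundaries 5p + 7q = 17 and q = 0 meet at (17/5, 0), but that point violates 4p + 11q ≤ -2. Every candidate vertex is excluded by some other constraint, so the feasible region is empty.

infeasible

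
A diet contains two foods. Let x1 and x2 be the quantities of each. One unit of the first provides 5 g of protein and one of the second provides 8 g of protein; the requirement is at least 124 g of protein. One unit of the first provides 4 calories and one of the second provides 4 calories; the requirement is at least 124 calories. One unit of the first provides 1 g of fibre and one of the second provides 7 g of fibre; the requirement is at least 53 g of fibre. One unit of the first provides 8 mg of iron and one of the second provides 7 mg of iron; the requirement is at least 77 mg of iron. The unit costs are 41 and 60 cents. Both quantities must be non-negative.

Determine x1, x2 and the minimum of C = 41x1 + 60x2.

x1 = 82/3, x2 = 11/3, minimum C = 4022/3

Extreme points and C = 41x1 + 60x2:
  (0, 31) → C = 1860
  (53, 0) → C = 2173
  (82/3, 11/3) → C = 4022/3
The feasible region is unbounded (it extends along (0, 1), (1, 0)), but C strictly increases along every unbounded feasible direction, so there is no improving ray and the minimum is attained at a vertex.

The binding constraints are 4x1 + 4x2 = 124 and x1 + 7x2 = 53.
Solving simultaneously gives x1 = 82/3, x2 = 11/3.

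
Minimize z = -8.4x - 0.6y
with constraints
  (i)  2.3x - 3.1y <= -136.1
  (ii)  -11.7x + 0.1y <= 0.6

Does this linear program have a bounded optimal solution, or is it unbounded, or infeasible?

From the feasible point (1175/3604, 159099/3604), moving in the direction (3.1, 2.3) keeps every constraint satisfied while z decreases without bound.

unbounded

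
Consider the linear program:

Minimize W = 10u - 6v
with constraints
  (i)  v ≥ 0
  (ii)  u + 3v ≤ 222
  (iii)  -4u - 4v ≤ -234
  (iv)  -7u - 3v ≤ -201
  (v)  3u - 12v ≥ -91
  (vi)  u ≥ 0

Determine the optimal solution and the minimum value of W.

Extreme points and W = 10u - 6v:
  (222, 0) → W = 2220
  (117/2, 0) → W = 585
  (797/7, 757/21) → W = 6456/7
  (611/15, 533/30) → W = 4511/15

At the optimal vertex, -4u - 4v = -234 and 3u - 12v = -91.
Solving simultaneously gives u = 611/15, v = 533/30.

u = 611/15, v = 533/30, minimum W = 4511/15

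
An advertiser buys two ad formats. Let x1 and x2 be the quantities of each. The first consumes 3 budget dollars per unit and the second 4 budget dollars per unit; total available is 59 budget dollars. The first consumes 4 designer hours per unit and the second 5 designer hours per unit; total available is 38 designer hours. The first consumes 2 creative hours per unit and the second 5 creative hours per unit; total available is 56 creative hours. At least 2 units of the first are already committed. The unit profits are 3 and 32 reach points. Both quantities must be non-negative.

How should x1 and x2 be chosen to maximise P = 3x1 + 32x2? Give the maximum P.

x1 = 2, x2 = 6, maximum P = 198

Corner points and P = 3x1 + 32x2:
  (19/2, 0) → P = 57/2
  (2, 0) → P = 6
  (2, 6) → P = 198

The binding constraints are 4x1 + 5x2 = 38 and x1 = 2.
Solving simultaneously gives x1 = 2, x2 = 6.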